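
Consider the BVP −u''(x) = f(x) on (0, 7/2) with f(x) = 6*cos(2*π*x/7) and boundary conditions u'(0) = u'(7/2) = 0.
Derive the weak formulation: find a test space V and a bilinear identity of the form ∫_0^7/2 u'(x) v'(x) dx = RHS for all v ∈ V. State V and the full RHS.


V = H^1(0, 7/2) (no boundary constraint on v; u is determined up to an additive constant); weak form: ∫_0^7/2 u'v' dx = ∫_0^7/2 (6*cos(2*π*x/7)) v dx for all v ∈ V.

Multiply both sides by a test function v and integrate from 0 to 7/2:
  ∫_0^7/2 −u''(x) v(x) dx = ∫_0^7/2 f(x) v(x) dx.
Integrate the LHS by parts once:
  ∫_0^7/2 −u'' v dx = −[u'(x) v(x)]_0^7/2 + ∫_0^7/2 u'(x) v'(x) dx.
Thus ∫_0^7/2 u'(x) v'(x) dx = ∫_0^7/2 f(x) v(x) dx + [u'(x) v(x)]_0^7/2.
Choose V so that boundary terms are either known or forced to vanish.
u has homogeneous Neumann: u'(0) = u'(7/2) = 0. So [u' v]_0^7/2 = 0·v(7/2) − 0·v(0) = 0 for any v; take V = H^1(0, 7/2).
Weak formulation: find u (satisfying any essential BC) such that ∫_0^7/2 u'(x) v'(x) dx = ∫_0^7/2 f v dx for all v ∈ V (homogeneous Neumann, so boundary terms vanish).
Substituting f(x) = 6*cos(2*π*x/7), the right-hand side is ∫_0^7/2 (6*cos(2*π*x/7)) v dx.
Compatibility check (pure Neumann): taking v ≡ 1 ∈ V gives 0 = ∫_0^7/2 f dx + (0) − (0), i.e. ∫_0^7/2 f dx must equal u'(0) − u'(7/2) = 0. Indeed ∫_0^7/2 (6*cos(2*π*x/7)) dx = 0, so the data are compatible. The solution is then unique only up to an additive constant (fix it e.g. by requiring ∫_0^7/2 u dx = 0).


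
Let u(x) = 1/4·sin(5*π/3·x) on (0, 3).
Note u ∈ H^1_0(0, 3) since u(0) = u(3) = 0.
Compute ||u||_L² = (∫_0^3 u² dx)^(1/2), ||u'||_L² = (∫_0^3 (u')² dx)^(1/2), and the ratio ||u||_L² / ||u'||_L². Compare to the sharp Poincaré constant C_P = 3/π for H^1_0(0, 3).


||u||_L² / ||u'||_L² = 3/(5*π) < C_P = 3/π.

u(x) = 1/4·sin(5*π/3·x), so u'(x) = 5*π*cos(5*π*x/3)/12.
Writing u(x) = A·sin(kπx/L) with A = 1/4 and k = 5, use ∫_0^L sin²(kπx/L) dx = L/2 and ∫_0^L cos²(kπx/L) dx = L/2.
u² = 1/16·sin²(5*π/3·x) and (u')² = 25*π^2/144·cos²(5*π/3·x), and each of sin², cos² integrates to L/2 = 3/2 over (0, 3).
∫_0^3 u² dx = 3/32, so ||u||_L² = sqrt(6)/8.
∫_0^3 (u')² dx = 25*π^2/96, so ||u'||_L² = 5*sqrt(6)*π/24.
Ratio ||u||_L² / ||u'||_L² = 3/(5*π).
Sharp Poincaré constant on H^1_0(0, 3) is C_P = L/π = 3/π, achieved by sin(π/3·x).
This is the k = 5 harmonic; the ratio L/(kπ) is strictly less than C_P = L/π, consistent with the sharp inequality ||u||_L² ≤ C_P ||u'||_L².


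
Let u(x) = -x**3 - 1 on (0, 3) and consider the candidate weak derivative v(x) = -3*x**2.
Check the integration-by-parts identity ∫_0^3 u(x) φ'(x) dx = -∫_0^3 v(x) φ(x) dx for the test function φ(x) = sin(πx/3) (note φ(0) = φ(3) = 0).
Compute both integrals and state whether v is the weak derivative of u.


LHS = -324/π^3 + 81/π, RHS = -324/π^3 + 81/π. Yes, v = u' weakly.

u(x) = -x**3 - 1, classical derivative u'(x) = -3*x**2.
φ(x) = sin(πx/3), so φ'(x) = π*cos(π*x/3)/3.
Note φ(0) = φ(3) = 0, so the boundary term u·φ vanishes.
LHS = ∫_0^3 u(x) φ'(x) dx = ∫_0^3 (-π*x^3*cos(π*x/3)/3 - π*cos(π*x/3)/3) dx. Term by term:
  ∫_0^3 -π*cos(π*x/3)/3 dx = 0;  ∫_0^3 -π*x^3*cos(π*x/3)/3 dx = -324/π^3 + 81/π.
Sum: 0 + -324/π^3 + 81/π = -324/π^3 + 81/π.
So LHS = -324/π^3 + 81/π.
∫_0^3 v(x) φ(x) dx = ∫_0^3 (-3*x^2*sin(π*x/3)) dx. Term by term:
  ∫_0^3 -3*x^2*sin(π*x/3) dx = -81/π + 324/π^3.
So RHS = -∫_0^3 v(x) φ(x) dx = -324/π^3 + 81/π.
LHS = RHS, so the identity holds for this test φ.
Moreover u is smooth here and v(x) = u'(x) = -3*x**2 pointwise, so the identity holds for every test function. Hence v is the weak derivative of u.


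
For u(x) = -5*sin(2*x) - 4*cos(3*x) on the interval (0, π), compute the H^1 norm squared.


||u||_{H^1(0,π)}^2 = -320 + 285*π/2

u'(x) = 12*sin(3*x) - 10*cos(2*x).
Expand u² and (u')² and integrate term by term on (0, π), using: for integers n ≥ 1, ∫_0^π sin²(nx) dx = ∫_0^π cos²(nx) dx = π/2; for n ≠ n', ∫_0^π sin(nx)sin(n'x) dx = ∫_0^π cos(nx)cos(n'x) dx = 0; and by product-to-sum, ∫_0^π sin(nx)cos(n'x) dx = ½∫_0^π [sin((n+n')x) + sin((n−n')x)] dx, which is 0 when n+n' is even and 2n/(n²−n'²) when n+n' is odd (it need not vanish on (0, π)).
  u² squared terms: (-5)²·∫sin(2x)² dx = 25·π/2 = 25*π/2;  (-4)²·∫cos(3x)² dx = 16·π/2 = 8*π.
  u² cross terms: 2·(-5)·(-4)·∫sin(2x)·cos(3x) dx = 40·(-4/5) = -32.
  So ∫_0^π u² dx = 25*π/2 + 8*π − 32 = -32 + 41*π/2.
  (u')² squared terms: (-10)²·∫cos(2x)² dx = 100·π/2 = 50*π;  (12)²·∫sin(3x)² dx = 144·π/2 = 72*π.
  (u')² cross terms: 2·(-10)·(12)·∫cos(2x)·sin(3x) dx = -240·(6/5) = -288.
  So ∫_0^π (u')² dx = 50*π + 72*π − 288 = -288 + 122*π.
||u||_{H^1}^2 = (-32 + 41*π/2) + (-288 + 122*π) = -320 + 285*π/2.


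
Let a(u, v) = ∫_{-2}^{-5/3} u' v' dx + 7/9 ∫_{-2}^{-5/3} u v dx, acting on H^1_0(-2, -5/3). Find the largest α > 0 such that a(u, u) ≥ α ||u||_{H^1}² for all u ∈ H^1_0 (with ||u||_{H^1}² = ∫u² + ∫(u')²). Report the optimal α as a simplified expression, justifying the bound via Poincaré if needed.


α = (7 + 81*π^2)/(9*(1 + 9*π^2))

Coercivity of a(·,·) on H^1_0(-2, -5/3) means a(u, u) ≥ α ||u||_{H^1}² for every u ∈ H^1_0.
The interval has length L = 1/3, and Poincaré/coercivity depend only on L. Here a(u, u) = ∫(u')² + (7/9)·∫u².
Here 0 < c = 7/9 < 1. The condition a(u,u) ≥ α||u||_{H^1}² reads (1−α)∫(u')² ≥ (α−c)∫u². Any admissible α is ≤ 1 (rapidly oscillating u have ∫u²/∫(u')² → 0), and α = 1 would force 0 ≥ (1−c)∫u², impossible since c < 1; so 1−α > 0. By the sharp Poincaré inequality on H^1_0 of an interval of length L, ∫(u')² ≥ (π/L)²∫u² with equality for the first sine mode sin(π(x−x₀)/L) (x₀ the left endpoint), so the inequality holds for all u iff (1−α)(π/L)² ≥ α − c, i.e. α ≤ ((π/L)² + c)/((π/L)² + 1) = (1 + c(L/π)²)/(1 + (L/π)²). With (π/L)² = 9*π^2 and c = 7/9, the largest admissible constant is α = ((π/L)² + c)/((π/L)² + 1).
Simplifying, α = (7 + 81*π^2)/(9*(1 + 9*π^2)).


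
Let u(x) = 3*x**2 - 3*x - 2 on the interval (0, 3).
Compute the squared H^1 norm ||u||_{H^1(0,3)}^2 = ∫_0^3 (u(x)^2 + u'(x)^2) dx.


||u||_{H^1}^2 = 3009/10

The H^1 norm (squared) on an interval (0, L) is
  ||u||_{H^1}^2 = ∫_0^L u(x)^2 dx + ∫_0^L u'(x)^2 dx.
Compute u'(x) = 6*x - 3.
Then u(x)^2 = 9*x**4 - 18*x**3 - 3*x**2 + 12*x + 4 and u'(x)^2 = 36*x**2 - 36*x + 9.
Integrate each monomial from 0 to 3 using ∫_0^3 c·x^n dx = c·3^(n+1)/(n+1):
  ∫_0^3 u(x)^2 dx = ∫_0^3 (9*x^4 - 18*x^3 - 3*x^2 + 12*x + 4) dx. Term by term:
    ∫_0^3 9*x^4 dx = 2187/5;  ∫_0^3 -18*x^3 dx = -729/2;  ∫_0^3 -3*x^2 dx = -27;
    ∫_0^3 12*x dx = 54;  ∫_0^3 4 dx = 12.
  Sum: 2187/5 − 729/2 − 27 + 54 + 12 = 1119/10.
  ∫_0^3 u'(x)^2 dx = ∫_0^3 (36*x^2 - 36*x + 9) dx. Term by term:
    ∫_0^3 36*x^2 dx = 324;  ∫_0^3 -36*x dx = -162;  ∫_0^3 9 dx = 27.
  Sum: 324 − 162 + 27 = 189.
Adding: ||u||_{H^1}^2 = 1119/10 + 189 = 3009/10.


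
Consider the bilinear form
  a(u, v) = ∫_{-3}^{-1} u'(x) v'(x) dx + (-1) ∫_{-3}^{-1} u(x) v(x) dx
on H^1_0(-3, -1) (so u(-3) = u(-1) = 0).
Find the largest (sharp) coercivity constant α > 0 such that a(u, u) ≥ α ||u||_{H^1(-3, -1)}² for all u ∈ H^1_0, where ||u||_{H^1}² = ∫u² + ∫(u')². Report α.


α = (-4 + π^2)/(4 + π^2)

Coercivity of a(·,·) on H^1_0(-3, -1) means a(u, u) ≥ α ||u||_{H^1}² for every u ∈ H^1_0.
The interval has length L = 2, and Poincaré/coercivity depend only on L. Here a(u, u) = ∫(u')² + (-1)·∫u².
Here c = -1 < 0 with |c| < (π/L)² = π^2/4, so coercivity still holds. The condition a(u,u) ≥ α||u||_{H^1}² reads (1−α)∫(u')² ≥ (α−c)∫u². Any admissible α is ≤ 1 (rapidly oscillating u have ∫u²/∫(u')² → 0), and α = 1 would force 0 ≥ (1−c)∫u², impossible since c < 1; so 1−α > 0. By the sharp Poincaré inequality on H^1_0 of an interval of length L, ∫(u')² ≥ (π/L)²∫u² with equality for the first sine mode sin(π(x−x₀)/L) (x₀ the left endpoint), so the inequality holds for all u iff (1−α)(π/L)² ≥ α − c, i.e. α ≤ ((π/L)² + c)/((π/L)² + 1) = (1 + c(L/π)²)/(1 + (L/π)²). (Direct route, valid since c ≤ 0: Poincaré gives c∫u² ≥ c(L/π)²∫(u')², so a(u,u) ≥ (1 + c(L/π)²)∫(u')², while ||u||_{H^1}² ≤ (1 + (L/π)²)∫(u')²; dividing yields the same α.) With (π/L)² = π^2/4 and c = -1, the largest admissible constant is α = ((π/L)² + c)/((π/L)² + 1).
Simplifying, α = (-4 + π^2)/(4 + π^2).


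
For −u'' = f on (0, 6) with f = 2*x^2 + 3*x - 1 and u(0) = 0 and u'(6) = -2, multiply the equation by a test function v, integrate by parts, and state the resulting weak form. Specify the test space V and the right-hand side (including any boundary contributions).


V = {v ∈ H^1(0, 6) : v(0) = 0} (test functions vanish at x = 0 where u is specified); weak form: ∫_0^6 u'v' dx = ∫_0^6 (2*x^2 + 3*x - 1) v dx − 2·v(6) for all v ∈ V.

Multiply both sides by a test function v and integrate from 0 to 6:
  ∫_0^6 −u''(x) v(x) dx = ∫_0^6 f(x) v(x) dx.
Integrate the LHS by parts once:
  ∫_0^6 −u'' v dx = −[u'(x) v(x)]_0^6 + ∫_0^6 u'(x) v'(x) dx.
Thus ∫_0^6 u'(x) v'(x) dx = ∫_0^6 f(x) v(x) dx + [u'(x) v(x)]_0^6.
Choose V so that boundary terms are either known or forced to vanish.
Mixed BC: u(0) = 0 (Dirichlet) and u'(6) = -2 (Neumann). Define V = {v ∈ H^1(0, 6) : v(0) = 0}. Then [u' v]_0^6 = u'(6)·v(6) − u'(0)·0 = − 2·v(6).
Weak formulation: find u (satisfying any essential BC) such that ∫_0^6 u'(x) v'(x) dx = ∫_0^6 f v dx − 2·v(6) for all v ∈ V (Dirichlet at 0 absorbed into V; Neumann datum at x = 6 contributes the boundary term).
Substituting f(x) = 2*x^2 + 3*x - 1, the right-hand side is ∫_0^6 (2*x^2 + 3*x - 1) v dx − 2·v(6).


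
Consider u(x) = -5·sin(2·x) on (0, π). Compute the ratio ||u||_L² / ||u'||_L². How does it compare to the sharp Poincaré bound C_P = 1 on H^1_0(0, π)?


||u||_L² / ||u'||_L² = 1/2 < C_P = 1.

u(x) = -5·sin(2·x), so u'(x) = -10*cos(2*x).
Writing u(x) = A·sin(kπx/L) with A = -5 and k = 2, use ∫_0^L sin²(kπx/L) dx = L/2 and ∫_0^L cos²(kπx/L) dx = L/2.
u² = 25·sin²(2·x) and (u')² = 100·cos²(2·x), and each of sin², cos² integrates to L/2 = π/2 over (0, π).
∫_0^π u² dx = 25*π/2, so ||u||_L² = 5*sqrt(2)*sqrt(π)/2.
∫_0^π (u')² dx = 50*π, so ||u'||_L² = 5*sqrt(2)*sqrt(π).
Ratio ||u||_L² / ||u'||_L² = 1/2.
Sharp Poincaré constant on H^1_0(0, π) is C_P = L/π = 1, achieved by sin(x).
This is the k = 2 harmonic; the ratio L/(kπ) is strictly less than C_P = L/π, consistent with the sharp inequality ||u||_L² ≤ C_P ||u'||_L².


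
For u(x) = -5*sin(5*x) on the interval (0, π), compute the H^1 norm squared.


||u||_{H^1(0,π)}^2 = 325*π

u'(x) = -25*cos(5*x).
Expand u² and (u')² and integrate term by term on (0, π), using: for integers n ≥ 1, ∫_0^π sin²(nx) dx = ∫_0^π cos²(nx) dx = π/2; for n ≠ n', ∫_0^π sin(nx)sin(n'x) dx = ∫_0^π cos(nx)cos(n'x) dx = 0; and by product-to-sum, ∫_0^π sin(nx)cos(n'x) dx = ½∫_0^π [sin((n+n')x) + sin((n−n')x)] dx, which is 0 when n+n' is even and 2n/(n²−n'²) when n+n' is odd (it need not vanish on (0, π)).
  u² squared terms: (-5)²·∫sin(5x)² dx = 25·π/2 = 25*π/2.
  So ∫_0^π u² dx = 25*π/2.
  (u')² squared terms: (-25)²·∫cos(5x)² dx = 625·π/2 = 625*π/2.
  So ∫_0^π (u')² dx = 625*π/2.
||u||_{H^1}^2 = (25*π/2) + (625*π/2) = 325*π.


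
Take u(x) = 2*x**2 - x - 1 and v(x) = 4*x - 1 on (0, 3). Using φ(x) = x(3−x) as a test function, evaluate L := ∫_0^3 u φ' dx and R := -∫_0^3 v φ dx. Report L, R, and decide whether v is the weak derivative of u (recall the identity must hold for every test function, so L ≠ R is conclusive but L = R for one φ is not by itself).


LHS = -45/2, RHS = -45/2. Yes, v = u' weakly.

u(x) = 2*x**2 - x - 1, classical derivative u'(x) = 4*x - 1.
φ(x) = x(3−x), so φ'(x) = 3 - 2*x.
Note φ(0) = φ(3) = 0, so the boundary term u·φ vanishes.
LHS = ∫_0^3 u(x) φ'(x) dx = ∫_0^3 (-4*x^3 + 8*x^2 - x - 3) dx. Term by term:
  ∫_0^3 -4*x^3 dx = -81;  ∫_0^3 8*x^2 dx = 72;  ∫_0^3 -x dx = -9/2;
  ∫_0^3 -3 dx = -9.
Sum: -81 + 72 − 9/2 − 9 = -45/2.
So LHS = -45/2.
∫_0^3 v(x) φ(x) dx = ∫_0^3 (-4*x^3 + 13*x^2 - 3*x) dx. Term by term:
  ∫_0^3 -4*x^3 dx = -81;  ∫_0^3 13*x^2 dx = 117;  ∫_0^3 -3*x dx = -27/2.
Sum: -81 + 117 − 27/2 = 45/2.
So RHS = -∫_0^3 v(x) φ(x) dx = -45/2.
LHS = RHS, so the identity holds for this test φ.
Moreover u is smooth here and v(x) = u'(x) = 4*x - 1 pointwise, so the identity holds for every test function. Hence v is the weak derivative of u.


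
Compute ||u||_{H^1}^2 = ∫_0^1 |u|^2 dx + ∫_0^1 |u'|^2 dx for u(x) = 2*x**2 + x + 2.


||u||_{H^1}^2 = 317/15

The H^1 norm (squared) on an interval (0, L) is
  ||u||_{H^1}^2 = ∫_0^L u(x)^2 dx + ∫_0^L u'(x)^2 dx.
Compute u'(x) = 4*x + 1.
Then u(x)^2 = 4*x**4 + 4*x**3 + 9*x**2 + 4*x + 4 and u'(x)^2 = 16*x**2 + 8*x + 1.
Integrate each monomial from 0 to 1 using ∫_0^1 c·x^n dx = c·1^(n+1)/(n+1):
  ∫_0^1 u(x)^2 dx = ∫_0^1 (4*x^4 + 4*x^3 + 9*x^2 + 4*x + 4) dx. Term by term:
    ∫_0^1 4*x^4 dx = 4/5;  ∫_0^1 4*x^3 dx = 1;  ∫_0^1 9*x^2 dx = 3;
    ∫_0^1 4*x dx = 2;  ∫_0^1 4 dx = 4.
  Sum: 4/5 + 1 + 3 + 2 + 4 = 54/5.
  ∫_0^1 u'(x)^2 dx = ∫_0^1 (16*x^2 + 8*x + 1) dx. Term by term:
    ∫_0^1 16*x^2 dx = 16/3;  ∫_0^1 8*x dx = 4;  ∫_0^1 1 dx = 1.
  Sum: 16/3 + 4 + 1 = 31/3.
Adding: ||u||_{H^1}^2 = 54/5 + 31/3 = 317/15.


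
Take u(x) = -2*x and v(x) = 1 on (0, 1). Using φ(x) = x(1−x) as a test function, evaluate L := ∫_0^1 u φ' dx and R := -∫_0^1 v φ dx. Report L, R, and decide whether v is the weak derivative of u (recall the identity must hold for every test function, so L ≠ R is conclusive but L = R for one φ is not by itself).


LHS = 1/3, RHS = -1/6. No, v is not the weak derivative of u.

u(x) = -2*x, classical derivative u'(x) = -2.
φ(x) = x(1−x), so φ'(x) = 1 - 2*x.
Note φ(0) = φ(1) = 0, so the boundary term u·φ vanishes.
LHS = ∫_0^1 u(x) φ'(x) dx = ∫_0^1 (4*x^2 - 2*x) dx. Term by term:
  ∫_0^1 4*x^2 dx = 4/3;  ∫_0^1 -2*x dx = -1.
Sum: 4/3 − 1 = 1/3.
So LHS = 1/3.
∫_0^1 v(x) φ(x) dx = ∫_0^1 (-x^2 + x) dx. Term by term:
  ∫_0^1 -x^2 dx = -1/3;  ∫_0^1 x dx = 1/2.
Sum: -1/3 + 1/2 = 1/6.
So RHS = -∫_0^1 v(x) φ(x) dx = -1/6.
LHS − RHS = 1/2 ≠ 0, so the identity fails.
(For a valid weak derivative the identity must hold for EVERY test function, in particular this one. The failure shows v is NOT the weak derivative of u.)
Correct weak derivative would be u'(x) = -2.


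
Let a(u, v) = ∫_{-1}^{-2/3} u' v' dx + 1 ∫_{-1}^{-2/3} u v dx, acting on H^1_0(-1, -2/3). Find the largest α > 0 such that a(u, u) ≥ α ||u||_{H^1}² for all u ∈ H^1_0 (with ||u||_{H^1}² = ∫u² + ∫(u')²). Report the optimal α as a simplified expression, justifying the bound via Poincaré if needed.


α = 1

Coercivity of a(·,·) on H^1_0(-1, -2/3) means a(u, u) ≥ α ||u||_{H^1}² for every u ∈ H^1_0.
The interval has length L = 1/3, and Poincaré/coercivity depend only on L. Here a(u, u) = ∫(u')² + (1)·∫u².
Here c = 1 ≥ 1, so a(u,u) = ∫(u')² + c∫u² ≥ ∫(u')² + ∫u² = ||u||_{H^1}², i.e. α = 1 works. No larger α is possible: a(u,u) ≥ α||u||_{H^1}² means (1−α)∫(u')² ≥ (α−c)∫u², and for the modes u_n = sin(nπ(x−x₀)/L) (x₀ the left endpoint) one has ∫u_n²/∫(u_n')² = (L/(nπ))² → 0, so a(u_n,u_n)/||u_n||_{H^1}² → 1. Hence the optimal constant is α = 1.
Therefore α = 1.


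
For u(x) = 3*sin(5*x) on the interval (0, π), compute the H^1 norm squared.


||u||_{H^1(0,π)}^2 = 117*π

u'(x) = 15*cos(5*x).
Expand u² and (u')² and integrate term by term on (0, π), using: for integers n ≥ 1, ∫_0^π sin²(nx) dx = ∫_0^π cos²(nx) dx = π/2; for n ≠ n', ∫_0^π sin(nx)sin(n'x) dx = ∫_0^π cos(nx)cos(n'x) dx = 0; and by product-to-sum, ∫_0^π sin(nx)cos(n'x) dx = ½∫_0^π [sin((n+n')x) + sin((n−n')x)] dx, which is 0 when n+n' is even and 2n/(n²−n'²) when n+n' is odd (it need not vanish on (0, π)).
  u² squared terms: (3)²·∫sin(5x)² dx = 9·π/2 = 9*π/2.
  So ∫_0^π u² dx = 9*π/2.
  (u')² squared terms: (15)²·∫cos(5x)² dx = 225·π/2 = 225*π/2.
  So ∫_0^π (u')² dx = 225*π/2.
||u||_{H^1}^2 = (9*π/2) + (225*π/2) = 117*π.


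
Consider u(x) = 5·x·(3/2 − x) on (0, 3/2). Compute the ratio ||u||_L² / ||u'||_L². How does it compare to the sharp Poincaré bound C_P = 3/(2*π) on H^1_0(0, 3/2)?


||u||_L² / ||u'||_L² = 3*sqrt(10)/20 < C_P = 3/(2*π).

u(x) = 5·x·(3/2 − x), so u'(x) = 15/2 - 10*x.
u(x) = 5·x·(3/2 − x) vanishes at x = 0 and x = 3/2, so u ∈ H^1_0(0, 3/2). Differentiate via the product rule and integrate the resulting polynomials term by term.
  ∫_0^3/2 u² dx = ∫_0^3/2 (25*x^4 - 75*x^3 + 225*x^2/4) dx. Term by term:
    ∫_0^3/2 25*x^4 dx = 1215/32;  ∫_0^3/2 -75*x^3 dx = -6075/64;  ∫_0^3/2 225*x^2/4 dx = 2025/32.
  Sum: 1215/32 − 6075/64 + 2025/32 = 405/64.
  ∫_0^3/2 (u')² dx = ∫_0^3/2 (100*x^2 - 150*x + 225/4) dx. Term by term:
    ∫_0^3/2 100*x^2 dx = 225/2;  ∫_0^3/2 -150*x dx = -675/4;  ∫_0^3/2 225/4 dx = 675/8.
  Sum: 225/2 − 675/4 + 675/8 = 225/8.
∫_0^3/2 u² dx = 405/64, so ||u||_L² = 9*sqrt(5)/8.
∫_0^3/2 (u')² dx = 225/8, so ||u'||_L² = 15*sqrt(2)/4.
Ratio ||u||_L² / ||u'||_L² = 3*sqrt(10)/20.
Sharp Poincaré constant on H^1_0(0, 3/2) is C_P = L/π = 3/(2*π), achieved by sin(2*π/3·x).
A polynomial bump cannot attain the sharp Poincaré constant (only the first sine eigenfunction does), so the ratio is strictly less than C_P, consistent with ||u||_L² ≤ C_P ||u'||_L².


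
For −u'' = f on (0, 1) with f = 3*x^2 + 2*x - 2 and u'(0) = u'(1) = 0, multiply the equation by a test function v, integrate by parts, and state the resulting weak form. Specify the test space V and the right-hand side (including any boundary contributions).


V = H^1(0, 1) (no boundary constraint on v; u is determined up to an additive constant); weak form: ∫_0^1 u'v' dx = ∫_0^1 (3*x^2 + 2*x - 2) v dx for all v ∈ V.

Multiply both sides by a test function v and integrate from 0 to 1:
  ∫_0^1 −u''(x) v(x) dx = ∫_0^1 f(x) v(x) dx.
Integrate the LHS by parts once:
  ∫_0^1 −u'' v dx = −[u'(x) v(x)]_0^1 + ∫_0^1 u'(x) v'(x) dx.
Thus ∫_0^1 u'(x) v'(x) dx = ∫_0^1 f(x) v(x) dx + [u'(x) v(x)]_0^1.
Choose V so that boundary terms are either known or forced to vanish.
u has homogeneous Neumann: u'(0) = u'(1) = 0. So [u' v]_0^1 = 0·v(1) − 0·v(0) = 0 for any v; take V = H^1(0, 1).
Weak formulation: find u (satisfying any essential BC) such that ∫_0^1 u'(x) v'(x) dx = ∫_0^1 f v dx for all v ∈ V (homogeneous Neumann, so boundary terms vanish).
Substituting f(x) = 3*x^2 + 2*x - 2, the right-hand side is ∫_0^1 (3*x^2 + 2*x - 2) v dx.
Compatibility check (pure Neumann): taking v ≡ 1 ∈ V gives 0 = ∫_0^1 f dx + (0) − (0), i.e. ∫_0^1 f dx must equal u'(0) − u'(1) = 0. Indeed ∫_0^1 (3*x^2 + 2*x - 2) dx = 0, so the data are compatible. The solution is then unique only up to an additive constant (fix it e.g. by requiring ∫_0^1 u dx = 0).


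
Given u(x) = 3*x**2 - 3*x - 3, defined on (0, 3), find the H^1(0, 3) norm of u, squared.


||u||_{H^1}^2 = 2889/10

The H^1 norm (squared) on an interval (0, L) is
  ||u||_{H^1}^2 = ∫_0^L u(x)^2 dx + ∫_0^L u'(x)^2 dx.
Compute u'(x) = 6*x - 3.
Then u(x)^2 = 9*x**4 - 18*x**3 - 9*x**2 + 18*x + 9 and u'(x)^2 = 36*x**2 - 36*x + 9.
Integrate each monomial from 0 to 3 using ∫_0^3 c·x^n dx = c·3^(n+1)/(n+1):
  ∫_0^3 u(x)^2 dx = ∫_0^3 (9*x^4 - 18*x^3 - 9*x^2 + 18*x + 9) dx. Term by term:
    ∫_0^3 9*x^4 dx = 2187/5;  ∫_0^3 -18*x^3 dx = -729/2;  ∫_0^3 -9*x^2 dx = -81;
    ∫_0^3 18*x dx = 81;  ∫_0^3 9 dx = 27.
  Sum: 2187/5 − 729/2 − 81 + 81 + 27 = 999/10.
  ∫_0^3 u'(x)^2 dx = ∫_0^3 (36*x^2 - 36*x + 9) dx. Term by term:
    ∫_0^3 36*x^2 dx = 324;  ∫_0^3 -36*x dx = -162;  ∫_0^3 9 dx = 27.
  Sum: 324 − 162 + 27 = 189.
Adding: ||u||_{H^1}^2 = 999/10 + 189 = 2889/10.


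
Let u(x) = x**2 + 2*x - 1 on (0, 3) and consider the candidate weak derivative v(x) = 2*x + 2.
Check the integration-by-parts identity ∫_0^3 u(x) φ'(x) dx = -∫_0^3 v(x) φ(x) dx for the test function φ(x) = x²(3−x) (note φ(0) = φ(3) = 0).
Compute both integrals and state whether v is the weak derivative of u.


LHS = -189/5, RHS = -189/5. Yes, v = u' weakly.

u(x) = x**2 + 2*x - 1, classical derivative u'(x) = 2*x + 2.
φ(x) = x²(3−x), so φ'(x) = 3*x*(2 - x).
Note φ(0) = φ(3) = 0, so the boundary term u·φ vanishes.
LHS = ∫_0^3 u(x) φ'(x) dx = ∫_0^3 (-3*x^4 + 15*x^2 - 6*x) dx. Term by term:
  ∫_0^3 -3*x^4 dx = -729/5;  ∫_0^3 15*x^2 dx = 135;  ∫_0^3 -6*x dx = -27.
Sum: -729/5 + 135 − 27 = -189/5.
So LHS = -189/5.
∫_0^3 v(x) φ(x) dx = ∫_0^3 (-2*x^4 + 4*x^3 + 6*x^2) dx. Term by term:
  ∫_0^3 -2*x^4 dx = -486/5;  ∫_0^3 4*x^3 dx = 81;  ∫_0^3 6*x^2 dx = 54.
Sum: -486/5 + 81 + 54 = 189/5.
So RHS = -∫_0^3 v(x) φ(x) dx = -189/5.
LHS = RHS, so the identity holds for this test φ.
Moreover u is smooth here and v(x) = u'(x) = 2*x + 2 pointwise, so the identity holds for every test function. Hence v is the weak derivative of u.


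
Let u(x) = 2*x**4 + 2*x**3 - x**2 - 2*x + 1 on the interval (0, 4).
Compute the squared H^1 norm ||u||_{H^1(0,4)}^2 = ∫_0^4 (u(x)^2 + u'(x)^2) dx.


||u||_{H^1}^2 = 121585532/315

The H^1 norm (squared) on an interval (0, L) is
  ||u||_{H^1}^2 = ∫_0^L u(x)^2 dx + ∫_0^L u'(x)^2 dx.
Compute u'(x) = 8*x**3 + 6*x**2 - 2*x - 2.
Then u(x)^2 = 4*x**8 + 8*x**7 - 12*x**5 - 3*x**4 + 8*x**3 + 2*x**2 - 4*x + 1 and u'(x)^2 = 64*x**6 + 96*x**5 + 4*x**4 - 56*x**3 - 20*x**2 + 8*x + 4.
Integrate each monomial from 0 to 4 using ∫_0^4 c·x^n dx = c·4^(n+1)/(n+1):
  ∫_0^4 u(x)^2 dx = ∫_0^4 (4*x^8 + 8*x^7 - 12*x^5 - 3*x^4 + 8*x^3 + 2*x^2 - 4*x + 1) dx. Term by term:
    ∫_0^4 4*x^8 dx = 1048576/9;  ∫_0^4 8*x^7 dx = 65536;  ∫_0^4 -12*x^5 dx = -8192;
    ∫_0^4 -3*x^4 dx = -3072/5;  ∫_0^4 8*x^3 dx = 512;  ∫_0^4 2*x^2 dx = 128/3;
    ∫_0^4 -4*x dx = -32;  ∫_0^4 1 dx = 4.
  Sum: 1048576/9 + 65536 − 8192 − 3072/5 + 512 + 128/3 − 32 + 4 = 7819412/45.
  ∫_0^4 u'(x)^2 dx = ∫_0^4 (64*x^6 + 96*x^5 + 4*x^4 - 56*x^3 - 20*x^2 + 8*x + 4) dx. Term by term:
    ∫_0^4 64*x^6 dx = 1048576/7;  ∫_0^4 96*x^5 dx = 65536;  ∫_0^4 4*x^4 dx = 4096/5;
    ∫_0^4 -56*x^3 dx = -3584;  ∫_0^4 -20*x^2 dx = -1280/3;  ∫_0^4 8*x dx = 64;
    ∫_0^4 4 dx = 16.
  Sum: 1048576/7 + 65536 + 4096/5 − 3584 − 1280/3 + 64 + 16 = 22283216/105.
Adding: ||u||_{H^1}^2 = 7819412/45 + 22283216/105 = 121585532/315.


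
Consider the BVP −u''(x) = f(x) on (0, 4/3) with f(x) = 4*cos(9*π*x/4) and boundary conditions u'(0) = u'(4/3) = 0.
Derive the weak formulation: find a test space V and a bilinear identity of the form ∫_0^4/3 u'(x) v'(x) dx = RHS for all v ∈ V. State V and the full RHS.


V = H^1(0, 4/3) (no boundary constraint on v; u is determined up to an additive constant); weak form: ∫_0^4/3 u'v' dx = ∫_0^4/3 (4*cos(9*π*x/4)) v dx for all v ∈ V.

Multiply both sides by a test function v and integrate from 0 to 4/3:
  ∫_0^4/3 −u''(x) v(x) dx = ∫_0^4/3 f(x) v(x) dx.
Integrate the LHS by parts once:
  ∫_0^4/3 −u'' v dx = −[u'(x) v(x)]_0^4/3 + ∫_0^4/3 u'(x) v'(x) dx.
Thus ∫_0^4/3 u'(x) v'(x) dx = ∫_0^4/3 f(x) v(x) dx + [u'(x) v(x)]_0^4/3.
Choose V so that boundary terms are either known or forced to vanish.
u has homogeneous Neumann: u'(0) = u'(4/3) = 0. So [u' v]_0^4/3 = 0·v(4/3) − 0·v(0) = 0 for any v; take V = H^1(0, 4/3).
Weak formulation: find u (satisfying any essential BC) such that ∫_0^4/3 u'(x) v'(x) dx = ∫_0^4/3 f v dx for all v ∈ V (homogeneous Neumann, so boundary terms vanish).
Substituting f(x) = 4*cos(9*π*x/4), the right-hand side is ∫_0^4/3 (4*cos(9*π*x/4)) v dx.
Compatibility check (pure Neumann): taking v ≡ 1 ∈ V gives 0 = ∫_0^4/3 f dx + (0) − (0), i.e. ∫_0^4/3 f dx must equal u'(0) − u'(4/3) = 0. Indeed ∫_0^4/3 (4*cos(9*π*x/4)) dx = 0, so the data are compatible. The solution is then unique only up to an additive constant (fix it e.g. by requiring ∫_0^4/3 u dx = 0).


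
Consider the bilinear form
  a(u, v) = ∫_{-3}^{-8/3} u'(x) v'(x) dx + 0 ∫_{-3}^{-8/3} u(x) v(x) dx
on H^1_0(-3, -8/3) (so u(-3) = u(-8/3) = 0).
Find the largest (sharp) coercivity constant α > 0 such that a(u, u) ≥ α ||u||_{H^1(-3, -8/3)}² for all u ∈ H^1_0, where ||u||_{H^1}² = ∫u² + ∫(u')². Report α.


α = 9*π^2/(1 + 9*π^2)

Coercivity of a(·,·) on H^1_0(-3, -8/3) means a(u, u) ≥ α ||u||_{H^1}² for every u ∈ H^1_0.
The interval has length L = 1/3, and Poincaré/coercivity depend only on L. Here a(u, u) = ∫(u')² + (0)·∫u².
Here c = 0, so a(u,u) = ∫(u')² alone. The condition a(u,u) ≥ α||u||_{H^1}² reads (1−α)∫(u')² ≥ (α−c)∫u². Any admissible α is ≤ 1 (rapidly oscillating u have ∫u²/∫(u')² → 0), and α = 1 would force 0 ≥ (1−c)∫u², impossible since c < 1; so 1−α > 0. By the sharp Poincaré inequality on H^1_0 of an interval of length L, ∫(u')² ≥ (π/L)²∫u² with equality for the first sine mode sin(π(x−x₀)/L) (x₀ the left endpoint), so the inequality holds for all u iff (1−α)(π/L)² ≥ α − c, i.e. α ≤ ((π/L)² + c)/((π/L)² + 1) = (1 + c(L/π)²)/(1 + (L/π)²). (Direct route, valid since c ≤ 0: Poincaré gives c∫u² ≥ c(L/π)²∫(u')², so a(u,u) ≥ (1 + c(L/π)²)∫(u')², while ||u||_{H^1}² ≤ (1 + (L/π)²)∫(u')²; dividing yields the same α.) With (π/L)² = 9*π^2 and c = 0, the largest admissible constant is α = ((π/L)² + c)/((π/L)² + 1).
Simplifying, α = 9*π^2/(1 + 9*π^2).


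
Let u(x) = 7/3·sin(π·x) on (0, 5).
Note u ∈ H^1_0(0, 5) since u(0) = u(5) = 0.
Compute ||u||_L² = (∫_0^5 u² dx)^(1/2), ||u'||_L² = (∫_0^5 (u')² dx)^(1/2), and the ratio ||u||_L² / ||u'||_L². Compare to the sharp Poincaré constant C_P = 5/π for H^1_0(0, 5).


||u||_L² / ||u'||_L² = 1/π < C_P = 5/π.

u(x) = 7/3·sin(π·x), so u'(x) = 7*π*cos(π*x)/3.
Writing u(x) = A·sin(kπx/L) with A = 7/3 and k = 5, use ∫_0^L sin²(kπx/L) dx = L/2 and ∫_0^L cos²(kπx/L) dx = L/2.
u² = 49/9·sin²(π·x) and (u')² = 49*π^2/9·cos²(π·x), and each of sin², cos² integrates to L/2 = 5/2 over (0, 5).
∫_0^5 u² dx = 245/18, so ||u||_L² = 7*sqrt(10)/6.
∫_0^5 (u')² dx = 245*π^2/18, so ||u'||_L² = 7*sqrt(10)*π/6.
Ratio ||u||_L² / ||u'||_L² = 1/π.
Sharp Poincaré constant on H^1_0(0, 5) is C_P = L/π = 5/π, achieved by sin(π/5·x).
This is the k = 5 harmonic; the ratio L/(kπ) is strictly less than C_P = L/π, consistent with the sharp inequality ||u||_L² ≤ C_P ||u'||_L².


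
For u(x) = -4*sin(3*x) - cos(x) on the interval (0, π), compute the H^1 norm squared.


||u||_{H^1(0,π)}^2 = 81*π

u'(x) = sin(x) - 12*cos(3*x).
Expand u² and (u')² and integrate term by term on (0, π), using: for integers n ≥ 1, ∫_0^π sin²(nx) dx = ∫_0^π cos²(nx) dx = π/2; for n ≠ n', ∫_0^π sin(nx)sin(n'x) dx = ∫_0^π cos(nx)cos(n'x) dx = 0; and by product-to-sum, ∫_0^π sin(nx)cos(n'x) dx = ½∫_0^π [sin((n+n')x) + sin((n−n')x)] dx, which is 0 when n+n' is even and 2n/(n²−n'²) when n+n' is odd (it need not vanish on (0, π)).
  u² squared terms: (-1)²·∫cos(x)² dx = 1·π/2 = π/2;  (-4)²·∫sin(3x)² dx = 16·π/2 = 8*π.
  u² cross terms: 2·(-1)·(-4)·∫cos(x)·sin(3x) dx = 8·(0) = 0.
  So ∫_0^π u² dx = π/2 + 8*π + 0 = 17*π/2.
  (u')² squared terms: (-12)²·∫cos(3x)² dx = 144·π/2 = 72*π;  (1)²·∫sin(x)² dx = 1·π/2 = π/2.
  (u')² cross terms: 2·(-12)·(1)·∫cos(3x)·sin(x) dx = -24·(0) = 0.
  So ∫_0^π (u')² dx = 72*π + π/2 + 0 = 145*π/2.
||u||_{H^1}^2 = (17*π/2) + (145*π/2) = 81*π.


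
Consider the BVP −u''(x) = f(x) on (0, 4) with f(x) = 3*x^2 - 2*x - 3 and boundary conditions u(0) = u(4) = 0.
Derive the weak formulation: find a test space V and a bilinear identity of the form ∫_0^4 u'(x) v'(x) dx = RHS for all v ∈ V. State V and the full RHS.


V = H^1_0(0, 4) (so v(0) = v(4) = 0); weak form: ∫_0^4 u'v' dx = ∫_0^4 (3*x^2 - 2*x - 3) v dx for all v ∈ V.

Multiply both sides by a test function v and integrate from 0 to 4:
  ∫_0^4 −u''(x) v(x) dx = ∫_0^4 f(x) v(x) dx.
Integrate the LHS by parts once:
  ∫_0^4 −u'' v dx = −[u'(x) v(x)]_0^4 + ∫_0^4 u'(x) v'(x) dx.
Thus ∫_0^4 u'(x) v'(x) dx = ∫_0^4 f(x) v(x) dx + [u'(x) v(x)]_0^4.
Choose V so that boundary terms are either known or forced to vanish.
u is Dirichlet: u(0) = u(4) = 0. Let V = H^1_0(0, 4); then v(0) = v(4) = 0, and [u' v]_0^4 = 0.
Weak formulation: find u (satisfying any essential BC) such that ∫_0^4 u'(x) v'(x) dx = ∫_0^4 f v dx for all v ∈ V.
Substituting f(x) = 3*x^2 - 2*x - 3, the right-hand side is ∫_0^4 (3*x^2 - 2*x - 3) v dx.


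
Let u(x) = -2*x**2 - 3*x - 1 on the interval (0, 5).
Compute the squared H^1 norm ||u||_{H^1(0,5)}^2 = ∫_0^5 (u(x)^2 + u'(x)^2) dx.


||u||_{H^1}^2 = 18025/3

The H^1 norm (squared) on an interval (0, L) is
  ||u||_{H^1}^2 = ∫_0^L u(x)^2 dx + ∫_0^L u'(x)^2 dx.
Compute u'(x) = -4*x - 3.
Then u(x)^2 = 4*x**4 + 12*x**3 + 13*x**2 + 6*x + 1 and u'(x)^2 = 16*x**2 + 24*x + 9.
Integrate each monomial from 0 to 5 using ∫_0^5 c·x^n dx = c·5^(n+1)/(n+1):
  ∫_0^5 u(x)^2 dx = ∫_0^5 (4*x^4 + 12*x^3 + 13*x^2 + 6*x + 1) dx. Term by term:
    ∫_0^5 4*x^4 dx = 2500;  ∫_0^5 12*x^3 dx = 1875;  ∫_0^5 13*x^2 dx = 1625/3;
    ∫_0^5 6*x dx = 75;  ∫_0^5 1 dx = 5.
  Sum: 2500 + 1875 + 1625/3 + 75 + 5 = 14990/3.
  ∫_0^5 u'(x)^2 dx = ∫_0^5 (16*x^2 + 24*x + 9) dx. Term by term:
    ∫_0^5 16*x^2 dx = 2000/3;  ∫_0^5 24*x dx = 300;  ∫_0^5 9 dx = 45.
  Sum: 2000/3 + 300 + 45 = 3035/3.
Adding: ||u||_{H^1}^2 = 14990/3 + 3035/3 = 18025/3.


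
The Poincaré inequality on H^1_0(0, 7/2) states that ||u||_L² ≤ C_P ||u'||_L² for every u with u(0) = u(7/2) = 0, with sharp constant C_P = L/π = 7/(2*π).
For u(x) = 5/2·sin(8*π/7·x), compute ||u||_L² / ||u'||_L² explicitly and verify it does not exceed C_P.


||u||_L² / ||u'||_L² = 7/(8*π) < C_P = 7/(2*π).

u(x) = 5/2·sin(8*π/7·x), so u'(x) = 20*π*cos(8*π*x/7)/7.
Writing u(x) = A·sin(kπx/L) with A = 5/2 and k = 4, use ∫_0^L sin²(kπx/L) dx = L/2 and ∫_0^L cos²(kπx/L) dx = L/2.
u² = 25/4·sin²(8*π/7·x) and (u')² = 400*π^2/49·cos²(8*π/7·x), and each of sin², cos² integrates to L/2 = 7/4 over (0, 7/2).
∫_0^7/2 u² dx = 175/16, so ||u||_L² = 5*sqrt(7)/4.
∫_0^7/2 (u')² dx = 100*π^2/7, so ||u'||_L² = 10*sqrt(7)*π/7.
Ratio ||u||_L² / ||u'||_L² = 7/(8*π).
Sharp Poincaré constant on H^1_0(0, 7/2) is C_P = L/π = 7/(2*π), achieved by sin(2*π/7·x).
This is the k = 4 harmonic; the ratio L/(kπ) is strictly less than C_P = L/π, consistent with the sharp inequality ||u||_L² ≤ C_P ||u'||_L².


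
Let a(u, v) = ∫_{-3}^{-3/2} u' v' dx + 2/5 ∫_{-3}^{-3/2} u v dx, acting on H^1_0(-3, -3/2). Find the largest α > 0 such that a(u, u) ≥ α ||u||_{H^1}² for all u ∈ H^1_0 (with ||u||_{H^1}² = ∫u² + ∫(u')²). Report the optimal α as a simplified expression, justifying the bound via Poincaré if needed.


α = 2*(9 + 10*π^2)/(5*(9 + 4*π^2))

Coercivity of a(·,·) on H^1_0(-3, -3/2) means a(u, u) ≥ α ||u||_{H^1}² for every u ∈ H^1_0.
The interval has length L = 3/2, and Poincaré/coercivity depend only on L. Here a(u, u) = ∫(u')² + (2/5)·∫u².
Here 0 < c = 2/5 < 1. The condition a(u,u) ≥ α||u||_{H^1}² reads (1−α)∫(u')² ≥ (α−c)∫u². Any admissible α is ≤ 1 (rapidly oscillating u have ∫u²/∫(u')² → 0), and α = 1 would force 0 ≥ (1−c)∫u², impossible since c < 1; so 1−α > 0. By the sharp Poincaré inequality on H^1_0 of an interval of length L, ∫(u')² ≥ (π/L)²∫u² with equality for the first sine mode sin(π(x−x₀)/L) (x₀ the left endpoint), so the inequality holds for all u iff (1−α)(π/L)² ≥ α − c, i.e. α ≤ ((π/L)² + c)/((π/L)² + 1) = (1 + c(L/π)²)/(1 + (L/π)²). With (π/L)² = 4*π^2/9 and c = 2/5, the largest admissible constant is α = ((π/L)² + c)/((π/L)² + 1).
Simplifying, α = 2*(9 + 10*π^2)/(5*(9 + 4*π^2)).


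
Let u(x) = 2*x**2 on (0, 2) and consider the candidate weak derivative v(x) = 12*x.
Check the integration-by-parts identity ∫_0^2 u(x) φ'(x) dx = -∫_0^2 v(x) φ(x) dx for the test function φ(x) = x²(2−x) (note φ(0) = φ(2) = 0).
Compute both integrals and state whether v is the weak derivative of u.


LHS = -32/5, RHS = -96/5. No, v is not the weak derivative of u.

u(x) = 2*x**2, classical derivative u'(x) = 4*x.
φ(x) = x²(2−x), so φ'(x) = x*(4 - 3*x).
Note φ(0) = φ(2) = 0, so the boundary term u·φ vanishes.
LHS = ∫_0^2 u(x) φ'(x) dx = ∫_0^2 (-6*x^4 + 8*x^3) dx. Term by term:
  ∫_0^2 -6*x^4 dx = -192/5;  ∫_0^2 8*x^3 dx = 32.
Sum: -192/5 + 32 = -32/5.
So LHS = -32/5.
∫_0^2 v(x) φ(x) dx = ∫_0^2 (-12*x^4 + 24*x^3) dx. Term by term:
  ∫_0^2 -12*x^4 dx = -384/5;  ∫_0^2 24*x^3 dx = 96.
Sum: -384/5 + 96 = 96/5.
So RHS = -∫_0^2 v(x) φ(x) dx = -96/5.
LHS − RHS = 64/5 ≠ 0, so the identity fails.
(For a valid weak derivative the identity must hold for EVERY test function, in particular this one. The failure shows v is NOT the weak derivative of u.)
Correct weak derivative would be u'(x) = 4*x.


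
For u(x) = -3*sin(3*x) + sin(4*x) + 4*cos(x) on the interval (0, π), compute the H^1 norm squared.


||u||_{H^1(0,π)}^2 = 128/15 + 139*π/2

u'(x) = -4*sin(x) - 9*cos(3*x) + 4*cos(4*x).
Expand u² and (u')² and integrate term by term on (0, π), using: for integers n ≥ 1, ∫_0^π sin²(nx) dx = ∫_0^π cos²(nx) dx = π/2; for n ≠ n', ∫_0^π sin(nx)sin(n'x) dx = ∫_0^π cos(nx)cos(n'x) dx = 0; and by product-to-sum, ∫_0^π sin(nx)cos(n'x) dx = ½∫_0^π [sin((n+n')x) + sin((n−n')x)] dx, which is 0 when n+n' is even and 2n/(n²−n'²) when n+n' is odd (it need not vanish on (0, π)).
  u² squared terms: (-3)²·∫sin(3x)² dx = 9·π/2 = 9*π/2;  (4)²·∫cos(x)² dx = 16·π/2 = 8*π;  (1)²·∫sin(4x)² dx = 1·π/2 = π/2.
  u² cross terms: 2·(-3)·(4)·∫sin(3x)·cos(x) dx = -24·(0) = 0;  2·(-3)·(1)·∫sin(3x)·sin(4x) dx = -6·(0) = 0;  2·(4)·(1)·∫cos(x)·sin(4x) dx = 8·(8/15) = 64/15.
  So ∫_0^π u² dx = 9*π/2 + 8*π + π/2 + 0 + 0 + 64/15 = 64/15 + 13*π.
  (u')² squared terms: (-9)²·∫cos(3x)² dx = 81·π/2 = 81*π/2;  (-4)²·∫sin(x)² dx = 16·π/2 = 8*π;  (4)²·∫cos(4x)² dx = 16·π/2 = 8*π.
  (u')² cross terms: 2·(-9)·(-4)·∫cos(3x)·sin(x) dx = 72·(0) = 0;  2·(-9)·(4)·∫cos(3x)·cos(4x) dx = -72·(0) = 0;  2·(-4)·(4)·∫sin(x)·cos(4x) dx = -32·(-2/15) = 64/15.
  So ∫_0^π (u')² dx = 81*π/2 + 8*π + 8*π + 0 + 0 + 64/15 = 64/15 + 113*π/2.
||u||_{H^1}^2 = (64/15 + 13*π) + (64/15 + 113*π/2) = 128/15 + 139*π/2.


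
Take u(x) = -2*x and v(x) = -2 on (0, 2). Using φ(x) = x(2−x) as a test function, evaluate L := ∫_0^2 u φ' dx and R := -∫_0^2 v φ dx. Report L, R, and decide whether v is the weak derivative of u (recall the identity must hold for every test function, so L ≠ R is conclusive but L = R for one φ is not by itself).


LHS = 8/3, RHS = 8/3. Yes, v = u' weakly.

u(x) = -2*x, classical derivative u'(x) = -2.
φ(x) = x(2−x), so φ'(x) = 2 - 2*x.
Note φ(0) = φ(2) = 0, so the boundary term u·φ vanishes.
LHS = ∫_0^2 u(x) φ'(x) dx = ∫_0^2 (4*x^2 - 4*x) dx. Term by term:
  ∫_0^2 4*x^2 dx = 32/3;  ∫_0^2 -4*x dx = -8.
Sum: 32/3 − 8 = 8/3.
So LHS = 8/3.
∫_0^2 v(x) φ(x) dx = ∫_0^2 (2*x^2 - 4*x) dx. Term by term:
  ∫_0^2 2*x^2 dx = 16/3;  ∫_0^2 -4*x dx = -8.
Sum: 16/3 − 8 = -8/3.
So RHS = -∫_0^2 v(x) φ(x) dx = 8/3.
LHS = RHS, so the identity holds for this test φ.
Moreover u is smooth here and v(x) = u'(x) = -2 pointwise, so the identity holds for every test function. Hence v is the weak derivative of u.


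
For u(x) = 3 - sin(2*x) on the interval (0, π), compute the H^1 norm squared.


||u||_{H^1(0,π)}^2 = 23*π/2

u'(x) = -2*cos(2*x).
Expand u² and (u')² and integrate term by term on (0, π), using: for integers n ≥ 1, ∫_0^π sin²(nx) dx = ∫_0^π cos²(nx) dx = π/2; for n ≠ n', ∫_0^π sin(nx)sin(n'x) dx = ∫_0^π cos(nx)cos(n'x) dx = 0; and by product-to-sum, ∫_0^π sin(nx)cos(n'x) dx = ½∫_0^π [sin((n+n')x) + sin((n−n')x)] dx, which is 0 when n+n' is even and 2n/(n²−n'²) when n+n' is odd (it need not vanish on (0, π)). For the constant mode: ∫_0^π 1 dx = π, ∫_0^π cos(nx) dx = 0, ∫_0^π sin(nx) dx = (1−(−1)^n)/n.
  u² squared terms: (3)²·∫1 dx = 9·π = 9*π;  (-1)²·∫sin(2x)² dx = 1·π/2 = π/2.
  u² cross terms: 2·(3)·(-1)·∫1·sin(2x) dx = -6·(0) = 0.
  So ∫_0^π u² dx = 9*π + π/2 + 0 = 19*π/2.
  (u')² squared terms: (-2)²·∫cos(2x)² dx = 4·π/2 = 2*π.
  So ∫_0^π (u')² dx = 2*π.
||u||_{H^1}^2 = (19*π/2) + (2*π) = 23*π/2.


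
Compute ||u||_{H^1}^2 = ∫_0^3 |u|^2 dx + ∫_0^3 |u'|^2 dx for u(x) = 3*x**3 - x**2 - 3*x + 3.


||u||_{H^1}^2 = 159399/35

The H^1 norm (squared) on an interval (0, L) is
  ||u||_{H^1}^2 = ∫_0^L u(x)^2 dx + ∫_0^L u'(x)^2 dx.
Compute u'(x) = 9*x**2 - 2*x - 3.
Then u(x)^2 = 9*x**6 - 6*x**5 - 17*x**4 + 24*x**3 + 3*x**2 - 18*x + 9 and u'(x)^2 = 81*x**4 - 36*x**3 - 50*x**2 + 12*x + 9.
Integrate each monomial from 0 to 3 using ∫_0^3 c·x^n dx = c·3^(n+1)/(n+1):
  ∫_0^3 u(x)^2 dx = ∫_0^3 (9*x^6 - 6*x^5 - 17*x^4 + 24*x^3 + 3*x^2 - 18*x + 9) dx. Term by term:
    ∫_0^3 9*x^6 dx = 19683/7;  ∫_0^3 -6*x^5 dx = -729;  ∫_0^3 -17*x^4 dx = -4131/5;
    ∫_0^3 24*x^3 dx = 486;  ∫_0^3 3*x^2 dx = 27;  ∫_0^3 -18*x dx = -81;
    ∫_0^3 9 dx = 27.
  Sum: 19683/7 − 729 − 4131/5 + 486 + 27 − 81 + 27 = 60048/35.
  ∫_0^3 u'(x)^2 dx = ∫_0^3 (81*x^4 - 36*x^3 - 50*x^2 + 12*x + 9) dx. Term by term:
    ∫_0^3 81*x^4 dx = 19683/5;  ∫_0^3 -36*x^3 dx = -729;  ∫_0^3 -50*x^2 dx = -450;
    ∫_0^3 12*x dx = 54;  ∫_0^3 9 dx = 27.
  Sum: 19683/5 − 729 − 450 + 54 + 27 = 14193/5.
Adding: ||u||_{H^1}^2 = 60048/35 + 14193/5 = 159399/35.


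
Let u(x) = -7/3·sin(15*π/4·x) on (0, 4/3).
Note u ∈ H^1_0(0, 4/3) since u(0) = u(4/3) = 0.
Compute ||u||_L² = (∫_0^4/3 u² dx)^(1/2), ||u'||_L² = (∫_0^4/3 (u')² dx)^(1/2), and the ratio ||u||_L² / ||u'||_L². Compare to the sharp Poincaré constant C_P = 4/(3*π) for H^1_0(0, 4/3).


||u||_L² / ||u'||_L² = 4/(15*π) < C_P = 4/(3*π).

u(x) = -7/3·sin(15*π/4·x), so u'(x) = -35*π*cos(15*π*x/4)/4.
Writing u(x) = A·sin(kπx/L) with A = -7/3 and k = 5, use ∫_0^L sin²(kπx/L) dx = L/2 and ∫_0^L cos²(kπx/L) dx = L/2.
u² = 49/9·sin²(15*π/4·x) and (u')² = 1225*π^2/16·cos²(15*π/4·x), and each of sin², cos² integrates to L/2 = 2/3 over (0, 4/3).
∫_0^4/3 u² dx = 98/27, so ||u||_L² = 7*sqrt(6)/9.
∫_0^4/3 (u')² dx = 1225*π^2/24, so ||u'||_L² = 35*sqrt(6)*π/12.
Ratio ||u||_L² / ||u'||_L² = 4/(15*π).
Sharp Poincaré constant on H^1_0(0, 4/3) is C_P = L/π = 4/(3*π), achieved by sin(3*π/4·x).
This is the k = 5 harmonic; the ratio L/(kπ) is strictly less than C_P = L/π, consistent with the sharp inequality ||u||_L² ≤ C_P ||u'||_L².


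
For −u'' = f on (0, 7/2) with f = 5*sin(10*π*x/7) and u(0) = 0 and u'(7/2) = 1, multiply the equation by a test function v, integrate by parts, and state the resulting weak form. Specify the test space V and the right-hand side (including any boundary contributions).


V = {v ∈ H^1(0, 7/2) : v(0) = 0} (test functions vanish at x = 0 where u is specified); weak form: ∫_0^7/2 u'v' dx = ∫_0^7/2 (5*sin(10*π*x/7)) v dx + v(7/2) for all v ∈ V.

Multiply both sides by a test function v and integrate from 0 to 7/2:
  ∫_0^7/2 −u''(x) v(x) dx = ∫_0^7/2 f(x) v(x) dx.
Integrate the LHS by parts once:
  ∫_0^7/2 −u'' v dx = −[u'(x) v(x)]_0^7/2 + ∫_0^7/2 u'(x) v'(x) dx.
Thus ∫_0^7/2 u'(x) v'(x) dx = ∫_0^7/2 f(x) v(x) dx + [u'(x) v(x)]_0^7/2.
Choose V so that boundary terms are either known or forced to vanish.
Mixed BC: u(0) = 0 (Dirichlet) and u'(7/2) = 1 (Neumann). Define V = {v ∈ H^1(0, 7/2) : v(0) = 0}. Then [u' v]_0^7/2 = u'(7/2)·v(7/2) − u'(0)·0 = v(7/2).
Weak formulation: find u (satisfying any essential BC) such that ∫_0^7/2 u'(x) v'(x) dx = ∫_0^7/2 f v dx + v(7/2) for all v ∈ V (Dirichlet at 0 absorbed into V; Neumann datum at x = 7/2 contributes the boundary term).
Substituting f(x) = 5*sin(10*π*x/7), the right-hand side is ∫_0^7/2 (5*sin(10*π*x/7)) v dx + v(7/2).
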